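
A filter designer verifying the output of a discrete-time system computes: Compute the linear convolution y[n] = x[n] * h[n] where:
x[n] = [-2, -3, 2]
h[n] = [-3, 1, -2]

y[n] = sum_k x[k]*h[n-k]. Output length = len(x) + len(h) - 1 = 3 + 3 - 1 = 5.
y[0] = -2*-3 = 6
y[1] = -3*-3 + -2*1 = 7
y[2] = 2*-3 + -3*1 + -2*-2 = -5
y[3] = 2*1 + -3*-2 = 8
y[4] = 2*-2 = -4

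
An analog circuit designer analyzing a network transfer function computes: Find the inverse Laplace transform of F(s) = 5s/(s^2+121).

Standard pair: s/(s^2+w^2) <-> cos(wt)*u(t)
With k=5, w=11: f(t) = 5*cos(11t)*u(t)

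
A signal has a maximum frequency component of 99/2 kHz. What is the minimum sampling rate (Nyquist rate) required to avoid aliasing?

By the Nyquist-Shannon sampling theorem,
the minimum sampling rate (Nyquist rate) must be at least 2 * f_max.
Nyquist rate = 2 * 99/2 kHz = 99 kHz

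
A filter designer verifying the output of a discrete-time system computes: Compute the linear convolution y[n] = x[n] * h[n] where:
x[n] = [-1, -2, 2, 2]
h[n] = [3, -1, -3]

y[n] = sum_k x[k]*h[n-k]. Output length = len(x) + len(h) - 1 = 4 + 3 - 1 = 6.
y[0] = -1*3 = -3
y[1] = -2*3 + -1*-1 = -5
y[2] = 2*3 + -2*-1 + -1*-3 = 11
y[3] = 2*3 + 2*-1 + -2*-3 = 10
y[4] = 2*-1 + 2*-3 = -8
y[5] = 2*-3 = -6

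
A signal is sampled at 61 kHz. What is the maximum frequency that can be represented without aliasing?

The maximum frequency that can be represented without aliasing
is the Nyquist frequency: f_max = f_s / 2 = 61 kHz / 2 = 61/2 kHz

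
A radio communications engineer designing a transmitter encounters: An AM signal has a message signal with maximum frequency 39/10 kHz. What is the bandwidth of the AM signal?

In AM (double-sideband), the bandwidth is twice the message frequency.
BW = 2 * f_m = 2 * 39/10 kHz = 39/5 kHz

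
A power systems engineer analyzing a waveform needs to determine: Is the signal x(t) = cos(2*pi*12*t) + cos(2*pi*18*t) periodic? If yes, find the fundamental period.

f1 = 12 Hz, f2 = 18 Hz
Period T1 = 1/12, T2 = 1/18
Ratio T1/T2 = 18/12, which is rational.
The signal is periodic with fundamental period T = 1/GCD(12,18) = 1/6 s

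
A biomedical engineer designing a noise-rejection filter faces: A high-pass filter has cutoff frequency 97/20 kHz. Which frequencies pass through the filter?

A high-pass filter passes all frequencies above the cutoff frequency 97/20 kHz and attenuates lower frequencies.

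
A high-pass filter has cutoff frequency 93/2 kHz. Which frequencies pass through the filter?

A high-pass filter passes all frequencies above the cutoff frequency 93/2 kHz and attenuates lower frequencies.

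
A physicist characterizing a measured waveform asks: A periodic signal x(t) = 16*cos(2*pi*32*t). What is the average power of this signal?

Average power of A*cos(wt) is A^2/2.
P = 16^2 / 2 = 256/2 = 128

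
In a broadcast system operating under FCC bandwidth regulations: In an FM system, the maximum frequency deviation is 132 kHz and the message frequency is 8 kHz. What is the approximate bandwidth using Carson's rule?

Carson's rule: BW = 2*(delta_f + f_m)
= 2*(132 + 8) kHz = 280 kHz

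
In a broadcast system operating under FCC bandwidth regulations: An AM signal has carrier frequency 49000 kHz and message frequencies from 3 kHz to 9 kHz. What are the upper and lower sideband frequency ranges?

Upper sideband (USB) = fc + [fm_low, fm_high] = 49000 + [3, 9] = [49003, 49009] kHz
Lower sideband (LSB) = fc - [fm_high, fm_low] = 49000 - [9, 3] = [48991, 48997] kHz
Total occupied spectrum: 48991 kHz to 49009 kHz (plus carrier at 49000 kHz)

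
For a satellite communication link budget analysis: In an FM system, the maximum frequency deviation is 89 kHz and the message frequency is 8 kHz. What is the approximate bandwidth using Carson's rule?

Carson's rule: BW = 2*(delta_f + f_m)
= 2*(89 + 8) kHz = 194 kHz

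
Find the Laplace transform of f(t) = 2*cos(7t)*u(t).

Standard pair: cos(wt)*u(t) <-> s/(s^2+w^2)
With w = 7: L{2*cos(7t)*u(t)} = 2s/(s^2+49)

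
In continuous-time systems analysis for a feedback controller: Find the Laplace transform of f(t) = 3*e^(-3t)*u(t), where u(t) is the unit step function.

Standard Laplace transform pair:
e^(-at)*u(t) <-> 1/(s+a)
With a = 3: L{3*e^(-3t)*u(t)} = 3/(s+3), ROC: Re(s) > -3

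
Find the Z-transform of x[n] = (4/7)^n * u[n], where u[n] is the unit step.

The Z-transform of a^n * u[n] is z/(z-a) for |z| > |a|.
Here a = 4/7, so X(z) = z/(z - (4/7)) = 7z/(7z - 4)
ROC: |z| > 4/7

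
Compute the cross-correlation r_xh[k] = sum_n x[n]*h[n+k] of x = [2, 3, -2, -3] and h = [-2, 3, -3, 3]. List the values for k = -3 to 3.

Both sequences indexed from 0 and zero outside their support.
Lags with overlap: k = -3 to 3.
  r_xh[-3] = x[3]*h[0] = 6
  r_xh[-2] = x[2]*h[0] + x[3]*h[1] = -5
  r_xh[-1] = x[1]*h[0] + x[2]*h[1] + x[3]*h[2] = -3
  r_xh[0] = x[0]*h[0] + x[1]*h[1] + x[2]*h[2] + x[3]*h[3] = 2
  r_xh[1] = x[0]*h[1] + x[1]*h[2] + x[2]*h[3] = -9
  r_xh[2] = x[0]*h[2] + x[1]*h[3] = 3
  r_xh[3] = x[0]*h[3] = 6
r_xh = [6, -5, -3, 2, -9, 3, 6] (for k = -3, ..., 3)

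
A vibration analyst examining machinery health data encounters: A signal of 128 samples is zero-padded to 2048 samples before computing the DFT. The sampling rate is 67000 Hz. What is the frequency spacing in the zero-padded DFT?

Original DFT: N = 128, resolution = f_s/N = 67000/128 = 8375/16 Hz
Zero-padded DFT: N = 2048, resolution = f_s/N = 67000/2048 = 8375/256 Hz
Zero-padding interpolates the spectrum (finer frequency grid)
but does NOT improve the true spectral resolution (ability to resolve close frequencies).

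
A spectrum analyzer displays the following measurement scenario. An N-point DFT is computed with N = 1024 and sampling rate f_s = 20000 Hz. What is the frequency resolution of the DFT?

DFT frequency resolution = f_s / N
= 20000 / 1024 = 625/32 Hz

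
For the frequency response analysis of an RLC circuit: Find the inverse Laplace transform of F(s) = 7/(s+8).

Standard pair: k/(s+a) <-> k*e^(-at)*u(t)
With k=7, a=8: f(t) = 7*e^(-8t)*u(t)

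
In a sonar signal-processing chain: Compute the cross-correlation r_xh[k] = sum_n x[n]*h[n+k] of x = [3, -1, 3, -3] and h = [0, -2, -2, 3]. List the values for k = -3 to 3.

Both sequences indexed from 0 and zero outside their support.
Lags with overlap: k = -3 to 3.
  r_xh[-3] = x[3]*h[0] = 0
  r_xh[-2] = x[2]*h[0] + x[3]*h[1] = 6
  r_xh[-1] = x[1]*h[0] + x[2]*h[1] + x[3]*h[2] = 0
  r_xh[0] = x[0]*h[0] + x[1]*h[1] + x[2]*h[2] + x[3]*h[3] = -13
  r_xh[1] = x[0]*h[1] + x[1]*h[2] + x[2]*h[3] = 5
  r_xh[2] = x[0]*h[2] + x[1]*h[3] = -9
  r_xh[3] = x[0]*h[3] = 9
r_xh = [0, 6, 0, -13, 5, -9, 9] (for k = -3, ..., 3)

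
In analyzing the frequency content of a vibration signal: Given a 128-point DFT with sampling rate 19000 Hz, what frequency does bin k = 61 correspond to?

The frequency of DFT bin k is: f_k = k * f_s / N
f_61 = 61 * 19000 / 128 = 144875/16 Hz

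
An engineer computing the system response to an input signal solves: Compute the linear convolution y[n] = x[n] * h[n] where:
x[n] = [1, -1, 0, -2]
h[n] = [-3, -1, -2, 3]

y[n] = sum_k x[k]*h[n-k]. Output length = len(x) + len(h) - 1 = 4 + 4 - 1 = 7.
y[0] = 1*-3 = -3
y[1] = -1*-3 + 1*-1 = 2
y[2] = 0*-3 + -1*-1 + 1*-2 = -1
y[3] = -2*-3 + 0*-1 + -1*-2 + 1*3 = 11
y[4] = -2*-1 + 0*-2 + -1*3 = -1
y[5] = -2*-2 + 0*3 = 4
y[6] = -2*3 = -6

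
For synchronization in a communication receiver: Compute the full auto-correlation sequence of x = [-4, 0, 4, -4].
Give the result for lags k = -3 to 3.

r_xx[k] = sum_m x[m]*x[m+k], indexed from 0, for k = -3 to 3:
  r_xx[-3] = x[3]*x[0] = 16
  r_xx[-2] = x[2]*x[0] + x[3]*x[1] = -16
  r_xx[-1] = x[1]*x[0] + x[2]*x[1] + x[3]*x[2] = -16
  r_xx[0] = x[0]*x[0] + x[1]*x[1] + x[2]*x[2] + x[3]*x[3] = 48
  r_xx[1] = x[0]*x[1] + x[1]*x[2] + x[2]*x[3] = -16
  r_xx[2] = x[0]*x[2] + x[1]*x[3] = -16
  r_xx[3] = x[0]*x[3] = 16
r_xx = [16, -16, -16, 48, -16, -16, 16]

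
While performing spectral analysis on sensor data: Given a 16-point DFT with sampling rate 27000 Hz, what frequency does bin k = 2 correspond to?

The frequency of DFT bin k is: f_k = k * f_s / N
f_2 = 2 * 27000 / 16 = 3375 Hz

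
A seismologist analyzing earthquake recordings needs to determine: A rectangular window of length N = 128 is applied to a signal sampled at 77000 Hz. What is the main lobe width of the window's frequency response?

For a rectangular window of length N,
the main lobe width in frequency is 2*f_s/N.
= 2*77000/128 = 9625/8 Hz
This determines the minimum frequency separation for resolving two sinusoids.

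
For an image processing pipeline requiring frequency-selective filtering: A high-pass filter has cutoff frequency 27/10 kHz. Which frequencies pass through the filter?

A high-pass filter passes all frequencies above the cutoff frequency 27/10 kHz and attenuates lower frequencies.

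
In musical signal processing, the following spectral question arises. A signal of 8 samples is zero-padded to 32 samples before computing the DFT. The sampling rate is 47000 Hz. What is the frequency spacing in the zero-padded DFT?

Original DFT: N = 8, resolution = f_s/N = 47000/8 = 5875 Hz
Zero-padded DFT: N = 32, resolution = f_s/N = 47000/32 = 5875/4 Hz
Zero-padding interpolates the spectrum (finer frequency grid)
but does NOT improve the true spectral resolution (ability to resolve close frequencies).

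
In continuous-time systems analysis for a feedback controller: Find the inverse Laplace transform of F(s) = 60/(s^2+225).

Standard pair: w/(s^2+w^2) <-> sin(wt)*u(t)
Recognize w^2 = 225, so w = 15; numerator 60 = 4*15.
f(t) = 4*sin(15t)*u(t)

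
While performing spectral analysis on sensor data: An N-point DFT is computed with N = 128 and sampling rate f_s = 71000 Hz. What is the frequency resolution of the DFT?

DFT frequency resolution = f_s / N
= 71000 / 128 = 8875/16 Hz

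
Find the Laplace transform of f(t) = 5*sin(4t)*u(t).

Standard pair: sin(wt)*u(t) <-> w/(s^2+w^2)
With w = 4: L{5*sin(4t)*u(t)} = 20/(s^2+16)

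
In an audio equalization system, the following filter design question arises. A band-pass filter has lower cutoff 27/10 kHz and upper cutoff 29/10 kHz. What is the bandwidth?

Bandwidth = f_high - f_low
= 29/10 kHz - 27/10 kHz = 1/5 kHz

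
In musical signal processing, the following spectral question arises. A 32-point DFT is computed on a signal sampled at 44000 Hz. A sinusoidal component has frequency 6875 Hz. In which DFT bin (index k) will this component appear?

DFT frequency resolution = f_s/N = 44000/32 = 1375 Hz
Bin index k = f_signal / resolution = 6875 / 1375 = 5
The signal frequency 6875 Hz falls in DFT bin k = 5.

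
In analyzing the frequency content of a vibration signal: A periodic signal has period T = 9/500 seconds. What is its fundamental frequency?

The fundamental frequency is the reciprocal of the period.
f = 1/T = 1/(9/500) = 500/9 Hz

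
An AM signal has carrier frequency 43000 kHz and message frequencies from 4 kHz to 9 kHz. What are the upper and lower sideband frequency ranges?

Upper sideband (USB) = fc + [fm_low, fm_high] = 43000 + [4, 9] = [43004, 43009] kHz
Lower sideband (LSB) = fc - [fm_high, fm_low] = 43000 - [9, 4] = [42991, 42996] kHz
Total occupied spectrum: 42991 kHz to 43009 kHz (plus carrier at 43000 kHz)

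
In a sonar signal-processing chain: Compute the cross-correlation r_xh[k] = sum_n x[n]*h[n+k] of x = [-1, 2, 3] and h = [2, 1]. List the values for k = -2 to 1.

Both sequences indexed from 0 and zero outside their support.
Lags with overlap: k = -2 to 1.
  r_xh[-2] = x[2]*h[0] = 6
  r_xh[-1] = x[1]*h[0] + x[2]*h[1] = 7
  r_xh[0] = x[0]*h[0] + x[1]*h[1] = 0
  r_xh[1] = x[0]*h[1] = -1
r_xh = [6, 7, 0, -1] (for k = -2, ..., 1)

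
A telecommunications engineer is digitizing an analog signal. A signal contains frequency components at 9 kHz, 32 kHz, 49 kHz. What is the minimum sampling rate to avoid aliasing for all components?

The highest frequency component is f_max = 49 kHz.
Nyquist rate = 2 * f_max = 2 * 49 kHz = 98 kHz.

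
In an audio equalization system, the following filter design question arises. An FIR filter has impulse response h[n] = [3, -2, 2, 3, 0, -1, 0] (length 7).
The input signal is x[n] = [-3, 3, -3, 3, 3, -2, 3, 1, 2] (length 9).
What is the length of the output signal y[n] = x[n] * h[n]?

For linear convolution, the output length is:
len(y) = len(x) + len(h) - 1 = 9 + 7 - 1 = 15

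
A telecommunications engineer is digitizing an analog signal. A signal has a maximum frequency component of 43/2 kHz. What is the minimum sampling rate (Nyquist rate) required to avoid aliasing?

By the Nyquist-Shannon sampling theorem,
the minimum sampling rate (Nyquist rate) must be at least 2 * f_max.
Nyquist rate = 2 * 43/2 kHz = 43 kHz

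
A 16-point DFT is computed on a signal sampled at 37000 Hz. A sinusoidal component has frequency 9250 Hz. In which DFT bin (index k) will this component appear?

DFT frequency resolution = f_s/N = 37000/16 = 4625/2 Hz
Bin index k = f_signal / resolution = 9250 / 4625/2 = 4
The signal frequency 9250 Hz falls in DFT bin k = 4.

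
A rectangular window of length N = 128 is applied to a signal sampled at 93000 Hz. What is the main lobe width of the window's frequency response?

For a rectangular window of length N,
the main lobe width in frequency is 2*f_s/N.
= 2*93000/128 = 11625/8 Hz
This determines the minimum frequency separation for resolving two sinusoids.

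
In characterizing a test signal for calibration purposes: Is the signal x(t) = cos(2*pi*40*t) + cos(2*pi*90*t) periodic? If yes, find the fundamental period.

f1 = 40 Hz, f2 = 90 Hz
Period T1 = 1/40, T2 = 1/90
Ratio T1/T2 = 90/40, which is rational.
The signal is periodic with fundamental period T = 1/GCD(40,90) = 1/10 s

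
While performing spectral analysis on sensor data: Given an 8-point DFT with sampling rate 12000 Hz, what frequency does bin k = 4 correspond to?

The frequency of DFT bin k is: f_k = k * f_s / N
f_4 = 4 * 12000 / 8 = 6000 Hz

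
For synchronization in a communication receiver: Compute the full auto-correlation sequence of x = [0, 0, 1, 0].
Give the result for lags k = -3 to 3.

r_xx[k] = sum_m x[m]*x[m+k], indexed from 0, for k = -3 to 3:
  r_xx[-3] = x[3]*x[0] = 0
  r_xx[-2] = x[2]*x[0] + x[3]*x[1] = 0
  r_xx[-1] = x[1]*x[0] + x[2]*x[1] + x[3]*x[2] = 0
  r_xx[0] = x[0]*x[0] + x[1]*x[1] + x[2]*x[2] + x[3]*x[3] = 1
  r_xx[1] = x[0]*x[1] + x[1]*x[2] + x[2]*x[3] = 0
  r_xx[2] = x[0]*x[2] + x[1]*x[3] = 0
  r_xx[3] = x[0]*x[3] = 0
r_xx = [0, 0, 0, 1, 0, 0, 0]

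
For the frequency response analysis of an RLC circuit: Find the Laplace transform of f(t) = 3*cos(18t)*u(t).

Standard pair: cos(wt)*u(t) <-> s/(s^2+w^2)
With w = 18: L{3*cos(18t)*u(t)} = 3s/(s^2+324)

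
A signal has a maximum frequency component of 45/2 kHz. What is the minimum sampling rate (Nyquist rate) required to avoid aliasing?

By the Nyquist-Shannon sampling theorem,
the minimum sampling rate (Nyquist rate) must be at least 2 * f_max.
Nyquist rate = 2 * 45/2 kHz = 45 kHz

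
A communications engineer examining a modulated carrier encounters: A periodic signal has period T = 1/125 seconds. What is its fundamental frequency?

The fundamental frequency is the reciprocal of the period.
f = 1/T = 1/(1/125) = 125 Hz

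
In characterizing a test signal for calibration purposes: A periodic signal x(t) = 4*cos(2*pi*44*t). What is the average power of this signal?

Average power of A*cos(wt) is A^2/2.
P = 4^2 / 2 = 16/2 = 8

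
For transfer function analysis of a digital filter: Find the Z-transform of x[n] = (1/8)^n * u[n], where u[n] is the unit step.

The Z-transform of a^n * u[n] is z/(z-a) for |z| > |a|.
Here a = 1/8, so X(z) = z/(z - (1/8)) = 8z/(8z - 1)
ROC: |z| > 1/8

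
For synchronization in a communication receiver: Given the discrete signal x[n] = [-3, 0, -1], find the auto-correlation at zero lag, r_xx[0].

The auto-correlation at zero lag r_xx[0] equals the signal energy.
r_xx[0] = sum of x[n]^2 = (-3)^2 + 0^2 + (-1)^2
= 9 + 0 + 1 = 10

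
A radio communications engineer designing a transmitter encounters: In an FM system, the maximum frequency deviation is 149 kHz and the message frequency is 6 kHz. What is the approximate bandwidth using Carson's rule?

Carson's rule: BW = 2*(delta_f + f_m)
= 2*(149 + 6) kHz = 310 kHz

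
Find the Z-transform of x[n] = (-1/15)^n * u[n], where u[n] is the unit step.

The Z-transform of a^n * u[n] is z/(z-a) for |z| > |a|.
Here a = -1/15, so X(z) = z/(z - (-1/15)) = 15z/(15z + 1)
ROC: |z| > 1/15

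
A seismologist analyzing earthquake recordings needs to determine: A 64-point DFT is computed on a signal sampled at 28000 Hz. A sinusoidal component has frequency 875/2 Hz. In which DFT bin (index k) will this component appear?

DFT frequency resolution = f_s/N = 28000/64 = 875/2 Hz
Bin index k = f_signal / resolution = 875/2 / 875/2 = 1
The signal frequency 875/2 Hz falls in DFT bin k = 1.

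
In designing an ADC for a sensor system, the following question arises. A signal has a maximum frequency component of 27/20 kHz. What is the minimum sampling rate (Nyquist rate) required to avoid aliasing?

By the Nyquist-Shannon sampling theorem,
the minimum sampling rate (Nyquist rate) must be at least 2 * f_max.
Nyquist rate = 2 * 27/20 kHz = 27/10 kHz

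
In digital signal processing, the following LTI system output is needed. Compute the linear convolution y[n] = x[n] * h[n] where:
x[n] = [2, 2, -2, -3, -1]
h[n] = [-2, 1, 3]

y[n] = sum_k x[k]*h[n-k]. Output length = len(x) + len(h) - 1 = 5 + 3 - 1 = 7.
y[0] = 2*-2 = -4
y[1] = 2*-2 + 2*1 = -2
y[2] = -2*-2 + 2*1 + 2*3 = 12
y[3] = -3*-2 + -2*1 + 2*3 = 10
y[4] = -1*-2 + -3*1 + -2*3 = -7
y[5] = -1*1 + -3*3 = -10
y[6] = -1*3 = -3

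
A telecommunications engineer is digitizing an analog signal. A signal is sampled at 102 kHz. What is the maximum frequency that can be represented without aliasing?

The maximum frequency that can be represented without aliasing
is the Nyquist frequency: f_max = f_s / 2 = 102 kHz / 2 = 51 kHz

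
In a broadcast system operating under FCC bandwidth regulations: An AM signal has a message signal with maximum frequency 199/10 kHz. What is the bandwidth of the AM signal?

In AM (double-sideband), the bandwidth is twice the message frequency.
BW = 2 * f_m = 2 * 199/10 kHz = 199/5 kHz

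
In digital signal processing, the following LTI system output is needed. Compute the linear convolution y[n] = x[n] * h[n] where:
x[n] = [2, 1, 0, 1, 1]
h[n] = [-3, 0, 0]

y[n] = sum_k x[k]*h[n-k]. Output length = len(x) + len(h) - 1 = 5 + 3 - 1 = 7.
y[0] = 2*-3 = -6
y[1] = 1*-3 + 2*0 = -3
y[2] = 0*-3 + 1*0 + 2*0 = 0
y[3] = 1*-3 + 0*0 + 1*0 = -3
y[4] = 1*-3 + 1*0 + 0*0 = -3
y[5] = 1*0 + 1*0 = 0
y[6] = 1*0 = 0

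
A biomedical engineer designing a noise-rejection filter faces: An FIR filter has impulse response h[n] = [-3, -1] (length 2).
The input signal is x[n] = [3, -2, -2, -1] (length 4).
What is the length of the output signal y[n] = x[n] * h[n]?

For linear convolution, the output length is:
len(y) = len(x) + len(h) - 1 = 4 + 2 - 1 = 5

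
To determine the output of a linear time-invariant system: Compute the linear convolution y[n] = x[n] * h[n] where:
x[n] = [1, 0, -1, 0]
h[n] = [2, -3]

y[n] = sum_k x[k]*h[n-k]. Output length = len(x) + len(h) - 1 = 4 + 2 - 1 = 5.
y[0] = 1*2 = 2
y[1] = 0*2 + 1*-3 = -3
y[2] = -1*2 + 0*-3 = -2
y[3] = 0*2 + -1*-3 = 3
y[4] = 0*-3 = 0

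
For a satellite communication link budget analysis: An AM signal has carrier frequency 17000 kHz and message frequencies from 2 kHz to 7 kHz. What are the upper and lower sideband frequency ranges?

Upper sideband (USB) = fc + [fm_low, fm_high] = 17000 + [2, 7] = [17002, 17007] kHz
Lower sideband (LSB) = fc - [fm_high, fm_low] = 17000 - [7, 2] = [16993, 16998] kHz
Total occupied spectrum: 16993 kHz to 17007 kHz (plus carrier at 17000 kHz)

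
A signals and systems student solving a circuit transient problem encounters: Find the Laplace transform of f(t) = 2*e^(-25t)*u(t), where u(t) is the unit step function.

Standard Laplace transform pair:
e^(-at)*u(t) <-> 1/(s+a)
With a = 25: L{2*e^(-25t)*u(t)} = 2/(s+25), ROC: Re(s) > -25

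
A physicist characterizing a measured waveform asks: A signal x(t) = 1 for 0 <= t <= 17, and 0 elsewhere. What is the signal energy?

Energy = integral of |x(t)|^2 dt over the signal duration
= 1^2 * 17 = 1 * 17 = 17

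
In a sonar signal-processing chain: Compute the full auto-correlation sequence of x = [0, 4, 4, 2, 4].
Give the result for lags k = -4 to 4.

r_xx[k] = sum_m x[m]*x[m+k], indexed from 0, for k = -4 to 4:
  r_xx[-4] = x[4]*x[0] = 0
  r_xx[-3] = x[3]*x[0] + x[4]*x[1] = 16
  r_xx[-2] = x[2]*x[0] + x[3]*x[1] + x[4]*x[2] = 24
  r_xx[-1] = x[1]*x[0] + x[2]*x[1] + x[3]*x[2] + x[4]*x[3] = 32
  r_xx[0] = x[0]*x[0] + x[1]*x[1] + x[2]*x[2] + x[3]*x[3] + x[4]*x[4] = 52
  r_xx[1] = x[0]*x[1] + x[1]*x[2] + x[2]*x[3] + x[3]*x[4] = 32
  r_xx[2] = x[0]*x[2] + x[1]*x[3] + x[2]*x[4] = 24
  r_xx[3] = x[0]*x[3] + x[1]*x[4] = 16
  r_xx[4] = x[0]*x[4] = 0
r_xx = [0, 16, 24, 32, 52, 32, 24, 16, 0]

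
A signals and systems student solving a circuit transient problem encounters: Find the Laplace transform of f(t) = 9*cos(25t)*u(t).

Standard pair: cos(wt)*u(t) <-> s/(s^2+w^2)
With w = 25: L{9*cos(25t)*u(t)} = 9s/(s^2+625)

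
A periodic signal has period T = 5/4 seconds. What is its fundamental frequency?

The fundamental frequency is the reciprocal of the period.
f = 1/T = 1/(5/4) = 4/5 Hz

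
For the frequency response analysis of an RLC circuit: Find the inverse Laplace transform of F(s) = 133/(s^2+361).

Standard pair: w/(s^2+w^2) <-> sin(wt)*u(t)
Recognize w^2 = 361, so w = 19; numerator 133 = 7*19.
f(t) = 7*sin(19t)*u(t)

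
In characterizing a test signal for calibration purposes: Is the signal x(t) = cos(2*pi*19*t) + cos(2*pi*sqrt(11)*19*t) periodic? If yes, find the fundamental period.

f1 = 19 Hz, f2 = 19*sqrt(11) Hz
Ratio f2/f1 = sqrt(11), which is irrational.
Since the frequency ratio is irrational, no common period exists.
The signal is not periodic.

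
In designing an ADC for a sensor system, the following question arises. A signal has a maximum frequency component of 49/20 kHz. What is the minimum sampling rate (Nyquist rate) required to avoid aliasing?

By the Nyquist-Shannon sampling theorem,
the minimum sampling rate (Nyquist rate) must be at least 2 * f_max.
Nyquist rate = 2 * 49/20 kHz = 49/10 kHz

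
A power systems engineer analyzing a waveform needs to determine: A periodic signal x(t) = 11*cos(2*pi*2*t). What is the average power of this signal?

Average power of A*cos(wt) is A^2/2.
P = 11^2 / 2 = 121/2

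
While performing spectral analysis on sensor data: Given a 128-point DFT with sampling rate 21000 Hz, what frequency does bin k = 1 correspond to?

The frequency of DFT bin k is: f_k = k * f_s / N
f_1 = 1 * 21000 / 128 = 2625/16 Hz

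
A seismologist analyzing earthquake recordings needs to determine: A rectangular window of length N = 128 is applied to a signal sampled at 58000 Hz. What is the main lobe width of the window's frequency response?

For a rectangular window of length N,
the main lobe width in frequency is 2*f_s/N.
= 2*58000/128 = 3625/4 Hz
This determines the minimum frequency separation for resolving two sinusoids.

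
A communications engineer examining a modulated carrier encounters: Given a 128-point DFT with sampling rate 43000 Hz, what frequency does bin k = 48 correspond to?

The frequency of DFT bin k is: f_k = k * f_s / N
f_48 = 48 * 43000 / 128 = 16125 Hz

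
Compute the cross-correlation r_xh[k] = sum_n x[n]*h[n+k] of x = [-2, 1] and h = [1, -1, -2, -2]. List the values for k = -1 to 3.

Both sequences indexed from 0 and zero outside their support.
Lags with overlap: k = -1 to 3.
  r_xh[-1] = x[1]*h[0] = 1
  r_xh[0] = x[0]*h[0] + x[1]*h[1] = -3
  r_xh[1] = x[0]*h[1] + x[1]*h[2] = 0
  r_xh[2] = x[0]*h[2] + x[1]*h[3] = 2
  r_xh[3] = x[0]*h[3] = 4
r_xh = [1, -3, 0, 2, 4] (for k = -1, ..., 3)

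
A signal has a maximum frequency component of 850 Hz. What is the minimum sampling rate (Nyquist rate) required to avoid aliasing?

By the Nyquist-Shannon sampling theorem,
the minimum sampling rate (Nyquist rate) must be at least 2 * f_max.
Nyquist rate = 2 * 850 Hz = 1700 Hz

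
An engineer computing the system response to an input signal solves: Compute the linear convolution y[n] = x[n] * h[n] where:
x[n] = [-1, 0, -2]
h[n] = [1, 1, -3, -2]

y[n] = sum_k x[k]*h[n-k]. Output length = len(x) + len(h) - 1 = 3 + 4 - 1 = 6.
y[0] = -1*1 = -1
y[1] = 0*1 + -1*1 = -1
y[2] = -2*1 + 0*1 + -1*-3 = 1
y[3] = -2*1 + 0*-3 + -1*-2 = 0
y[4] = -2*-3 + 0*-2 = 6
y[5] = -2*-2 = 4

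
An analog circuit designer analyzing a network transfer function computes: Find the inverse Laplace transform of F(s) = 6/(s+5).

Standard pair: k/(s+a) <-> k*e^(-at)*u(t)
With k=6, a=5: f(t) = 6*e^(-5t)*u(t)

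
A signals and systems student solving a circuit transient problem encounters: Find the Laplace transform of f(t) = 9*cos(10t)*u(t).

Standard pair: cos(wt)*u(t) <-> s/(s^2+w^2)
With w = 10: L{9*cos(10t)*u(t)} = 9s/(s^2+100)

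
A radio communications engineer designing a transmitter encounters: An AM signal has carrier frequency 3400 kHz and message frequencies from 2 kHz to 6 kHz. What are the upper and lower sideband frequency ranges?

Upper sideband (USB) = fc + [fm_low, fm_high] = 3400 + [2, 6] = [3402, 3406] kHz
Lower sideband (LSB) = fc - [fm_high, fm_low] = 3400 - [6, 2] = [3394, 3398] kHz
Total occupied spectrum: 3394 kHz to 3406 kHz (plus carrier at 3400 kHz)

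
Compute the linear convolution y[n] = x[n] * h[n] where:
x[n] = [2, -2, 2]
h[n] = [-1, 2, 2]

y[n] = sum_k x[k]*h[n-k]. Output length = len(x) + len(h) - 1 = 3 + 3 - 1 = 5.
y[0] = 2*-1 = -2
y[1] = -2*-1 + 2*2 = 6
y[2] = 2*-1 + -2*2 + 2*2 = -2
y[3] = 2*2 + -2*2 = 0
y[4] = 2*2 = 4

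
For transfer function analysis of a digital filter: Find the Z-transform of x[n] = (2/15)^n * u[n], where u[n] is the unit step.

The Z-transform of a^n * u[n] is z/(z-a) for |z| > |a|.
Here a = 2/15, so X(z) = z/(z - (2/15)) = 15z/(15z - 2)
ROC: |z| > 2/15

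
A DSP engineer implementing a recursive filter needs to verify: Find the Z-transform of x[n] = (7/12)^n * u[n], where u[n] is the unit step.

The Z-transform of a^n * u[n] is z/(z-a) for |z| > |a|.
Here a = 7/12, so X(z) = z/(z - (7/12)) = 12z/(12z - 7)
ROC: |z| > 7/12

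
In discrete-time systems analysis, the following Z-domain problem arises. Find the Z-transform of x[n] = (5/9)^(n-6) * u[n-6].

Time-shifting property: if X(z) = Z{x[n]}, then Z{x[n-d]} = z^(-d) * X(z)
X(z) = z/(z - 5/9) for x[n] = (5/9)^n * u[n]
Z{x[n-6]} = z^(-6) * z/(z - 5/9) = z^(-5)/(z - 5/9)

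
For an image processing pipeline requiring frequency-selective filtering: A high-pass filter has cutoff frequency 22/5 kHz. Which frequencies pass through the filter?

A high-pass filter passes all frequencies above the cutoff frequency 22/5 kHz and attenuates lower frequencies.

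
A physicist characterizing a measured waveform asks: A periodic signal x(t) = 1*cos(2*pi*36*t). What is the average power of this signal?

Average power of A*cos(wt) is A^2/2.
P = 1^2 / 2 = 1/2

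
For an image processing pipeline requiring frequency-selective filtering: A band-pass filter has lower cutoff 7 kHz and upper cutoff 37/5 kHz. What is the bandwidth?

Bandwidth = f_high - f_low
= 37/5 kHz - 7 kHz = 2/5 kHz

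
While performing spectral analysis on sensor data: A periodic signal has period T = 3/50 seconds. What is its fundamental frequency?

The fundamental frequency is the reciprocal of the period.
f = 1/T = 1/(3/50) = 50/3 Hz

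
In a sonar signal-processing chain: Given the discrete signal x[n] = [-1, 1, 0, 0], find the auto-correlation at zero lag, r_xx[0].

The auto-correlation at zero lag r_xx[0] equals the signal energy.
r_xx[0] = sum of x[n]^2 = (-1)^2 + 1^2 + 0^2 + 0^2
= 1 + 1 + 0 + 0 = 2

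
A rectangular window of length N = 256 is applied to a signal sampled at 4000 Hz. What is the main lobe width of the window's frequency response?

For a rectangular window of length N,
the main lobe width in frequency is 2*f_s/N.
= 2*4000/256 = 125/4 Hz
This determines the minimum frequency separation for resolving two sinusoids.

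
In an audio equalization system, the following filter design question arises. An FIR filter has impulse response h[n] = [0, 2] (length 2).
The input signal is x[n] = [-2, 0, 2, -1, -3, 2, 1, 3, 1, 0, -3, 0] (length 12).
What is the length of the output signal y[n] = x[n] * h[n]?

For linear convolution, the output length is:
len(y) = len(x) + len(h) - 1 = 12 + 2 - 1 = 13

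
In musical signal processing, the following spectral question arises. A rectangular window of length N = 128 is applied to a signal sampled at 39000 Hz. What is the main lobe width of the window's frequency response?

For a rectangular window of length N,
the main lobe width in frequency is 2*f_s/N.
= 2*39000/128 = 4875/8 Hz
This determines the minimum frequency separation for resolving two sinusoids.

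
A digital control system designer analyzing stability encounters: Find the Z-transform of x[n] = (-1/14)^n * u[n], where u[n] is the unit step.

The Z-transform of a^n * u[n] is z/(z-a) for |z| > |a|.
Here a = -1/14, so X(z) = z/(z - (-1/14)) = 14z/(14z + 1)
ROC: |z| > 1/14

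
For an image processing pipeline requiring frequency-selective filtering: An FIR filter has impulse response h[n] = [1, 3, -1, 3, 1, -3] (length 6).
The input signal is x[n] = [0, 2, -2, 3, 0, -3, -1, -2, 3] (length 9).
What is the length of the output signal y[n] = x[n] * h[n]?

For linear convolution, the output length is:
len(y) = len(x) + len(h) - 1 = 9 + 6 - 1 = 14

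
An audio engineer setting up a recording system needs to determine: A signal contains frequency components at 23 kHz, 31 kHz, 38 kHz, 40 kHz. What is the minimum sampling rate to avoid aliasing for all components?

The highest frequency component is f_max = 40 kHz.
Nyquist rate = 2 * f_max = 2 * 40 kHz = 80 kHz.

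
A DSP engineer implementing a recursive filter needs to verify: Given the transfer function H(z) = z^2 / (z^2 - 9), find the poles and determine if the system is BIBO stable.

Poles are roots of the denominator: z^2 - 9 = 0.
Quadratic formula: z = [-(0) +/- sqrt((0)^2 - 4*(-9))] / 2
Discriminant = 0 + 36 = 36; sqrt = 6.
z = (0 +/- 6) / 2 => z = 3 or z = -3.
|p1| = 3, |p2| = 3.
For BIBO stability, all poles must lie inside the unit circle (|p| < 1).
System is UNSTABLE since at least one |p| >= 1.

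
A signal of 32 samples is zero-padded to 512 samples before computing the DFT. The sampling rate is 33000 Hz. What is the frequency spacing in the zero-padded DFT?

Original DFT: N = 32, resolution = f_s/N = 33000/32 = 4125/4 Hz
Zero-padded DFT: N = 512, resolution = f_s/N = 33000/512 = 4125/64 Hz
Zero-padding interpolates the spectrum (finer frequency grid)
but does NOT improve the true spectral resolution (ability to resolve close frequencies).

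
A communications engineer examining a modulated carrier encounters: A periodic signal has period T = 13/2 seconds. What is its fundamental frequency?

The fundamental frequency is the reciprocal of the period.
f = 1/T = 1/(13/2) = 2/13 Hz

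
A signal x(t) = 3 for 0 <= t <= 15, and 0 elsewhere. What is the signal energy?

Energy = integral of |x(t)|^2 dt over the signal duration
= 3^2 * 15 = 9 * 15 = 135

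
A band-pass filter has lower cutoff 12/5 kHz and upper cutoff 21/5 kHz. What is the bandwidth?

Bandwidth = f_high - f_low
= 21/5 kHz - 12/5 kHz = 9/5 kHz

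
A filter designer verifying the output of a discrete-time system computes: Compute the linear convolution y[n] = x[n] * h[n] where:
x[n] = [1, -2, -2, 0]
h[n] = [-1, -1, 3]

y[n] = sum_k x[k]*h[n-k]. Output length = len(x) + len(h) - 1 = 4 + 3 - 1 = 6.
y[0] = 1*-1 = -1
y[1] = -2*-1 + 1*-1 = 1
y[2] = -2*-1 + -2*-1 + 1*3 = 7
y[3] = 0*-1 + -2*-1 + -2*3 = -4
y[4] = 0*-1 + -2*3 = -6
y[5] = 0*3 = 0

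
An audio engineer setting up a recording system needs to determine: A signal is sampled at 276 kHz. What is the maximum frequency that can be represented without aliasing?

The maximum frequency that can be represented without aliasing
is the Nyquist frequency: f_max = f_s / 2 = 276 kHz / 2 = 138 kHz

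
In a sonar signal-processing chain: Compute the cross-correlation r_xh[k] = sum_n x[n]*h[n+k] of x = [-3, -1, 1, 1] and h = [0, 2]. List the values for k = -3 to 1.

Both sequences indexed from 0 and zero outside their support.
Lags with overlap: k = -3 to 1.
  r_xh[-3] = x[3]*h[0] = 0
  r_xh[-2] = x[2]*h[0] + x[3]*h[1] = 2
  r_xh[-1] = x[1]*h[0] + x[2]*h[1] = 2
  r_xh[0] = x[0]*h[0] + x[1]*h[1] = -2
  r_xh[1] = x[0]*h[1] = -6
r_xh = [0, 2, 2, -2, -6] (for k = -3, ..., 1)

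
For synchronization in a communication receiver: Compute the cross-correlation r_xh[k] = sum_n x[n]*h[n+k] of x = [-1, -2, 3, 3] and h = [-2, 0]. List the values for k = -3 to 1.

Both sequences indexed from 0 and zero outside their support.
Lags with overlap: k = -3 to 1.
  r_xh[-3] = x[3]*h[0] = -6
  r_xh[-2] = x[2]*h[0] + x[3]*h[1] = -6
  r_xh[-1] = x[1]*h[0] + x[2]*h[1] = 4
  r_xh[0] = x[0]*h[0] + x[1]*h[1] = 2
  r_xh[1] = x[0]*h[1] = 0
r_xh = [-6, -6, 4, 2, 0] (for k = -3, ..., 1)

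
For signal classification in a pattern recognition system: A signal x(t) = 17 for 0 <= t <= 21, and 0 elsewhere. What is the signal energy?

Energy = integral of |x(t)|^2 dt over the signal duration
= 17^2 * 21 = 289 * 21 = 6069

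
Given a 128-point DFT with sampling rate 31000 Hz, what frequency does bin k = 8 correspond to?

The frequency of DFT bin k is: f_k = k * f_s / N
f_8 = 8 * 31000 / 128 = 3875/2 Hz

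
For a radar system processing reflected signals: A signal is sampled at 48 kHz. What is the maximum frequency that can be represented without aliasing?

The maximum frequency that can be represented without aliasing
is the Nyquist frequency: f_max = f_s / 2 = 48 kHz / 2 = 24 kHz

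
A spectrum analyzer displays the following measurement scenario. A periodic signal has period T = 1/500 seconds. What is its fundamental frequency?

The fundamental frequency is the reciprocal of the period.
f = 1/T = 1/(1/500) = 500 Hz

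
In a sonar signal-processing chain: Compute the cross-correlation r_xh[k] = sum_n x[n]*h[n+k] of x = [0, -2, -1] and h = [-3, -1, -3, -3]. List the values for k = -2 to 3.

Both sequences indexed from 0 and zero outside their support.
Lags with overlap: k = -2 to 3.
  r_xh[-2] = x[2]*h[0] = 3
  r_xh[-1] = x[1]*h[0] + x[2]*h[1] = 7
  r_xh[0] = x[0]*h[0] + x[1]*h[1] + x[2]*h[2] = 5
  r_xh[1] = x[0]*h[1] + x[1]*h[2] + x[2]*h[3] = 9
  r_xh[2] = x[0]*h[2] + x[1]*h[3] = 6
  r_xh[3] = x[0]*h[3] = 0
r_xh = [3, 7, 5, 9, 6, 0] (for k = -2, ..., 3)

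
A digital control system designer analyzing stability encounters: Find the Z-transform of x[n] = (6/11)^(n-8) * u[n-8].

Time-shifting property: if X(z) = Z{x[n]}, then Z{x[n-d]} = z^(-d) * X(z)
X(z) = z/(z - 6/11) for x[n] = (6/11)^n * u[n]
Z{x[n-8]} = z^(-8) * z/(z - 6/11) = z^(-7)/(z - 6/11)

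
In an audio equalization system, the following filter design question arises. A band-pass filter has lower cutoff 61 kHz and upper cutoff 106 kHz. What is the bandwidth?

Bandwidth = f_high - f_low
= 106 kHz - 61 kHz = 45 kHz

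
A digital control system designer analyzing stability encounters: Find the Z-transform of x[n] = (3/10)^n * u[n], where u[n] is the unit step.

The Z-transform of a^n * u[n] is z/(z-a) for |z| > |a|.
Here a = 3/10, so X(z) = z/(z - (3/10)) = 10z/(10z - 3)
ROC: |z| > 3/10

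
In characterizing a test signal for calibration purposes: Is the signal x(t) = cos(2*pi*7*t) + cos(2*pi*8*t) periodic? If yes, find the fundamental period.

f1 = 7 Hz, f2 = 8 Hz
Period T1 = 1/7, T2 = 1/8
Ratio T1/T2 = 8/7, which is rational.
The signal is periodic with fundamental period T = 1/GCD(7,8) = 1 s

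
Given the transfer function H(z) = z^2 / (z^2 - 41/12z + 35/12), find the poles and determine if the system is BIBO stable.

Poles are roots of the denominator: z^2 - 41/12z + 35/12 = 0.
Quadratic formula: z = [-(-41/12) +/- sqrt((-41/12)^2 - 4*(35/12))] / 2
Discriminant = 1681/144 - 35/3 = 1/144; sqrt = 1/12.
z = (41/12 +/- 1/12) / 2 => z = 7/4 or z = 5/3.
|p1| = 5/3, |p2| = 7/4.
For BIBO stability, all poles must lie inside the unit circle (|p| < 1).
System is UNSTABLE since at least one |p| >= 1.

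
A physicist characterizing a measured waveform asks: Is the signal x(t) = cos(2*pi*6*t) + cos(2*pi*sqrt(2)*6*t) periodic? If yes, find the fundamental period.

f1 = 6 Hz, f2 = 6*sqrt(2) Hz
Ratio f2/f1 = sqrt(2), which is irrational.
Since the frequency ratio is irrational, no common period exists.
The signal is not periodic.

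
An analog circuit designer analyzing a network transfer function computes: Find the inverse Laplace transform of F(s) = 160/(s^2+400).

Standard pair: w/(s^2+w^2) <-> sin(wt)*u(t)
Recognize w^2 = 400, so w = 20; numerator 160 = 8*20.
f(t) = 8*sin(20t)*u(t)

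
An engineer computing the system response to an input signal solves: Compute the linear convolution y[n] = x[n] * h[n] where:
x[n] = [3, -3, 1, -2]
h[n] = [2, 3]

y[n] = sum_k x[k]*h[n-k]. Output length = len(x) + len(h) - 1 = 4 + 2 - 1 = 5.
y[0] = 3*2 = 6
y[1] = -3*2 + 3*3 = 3
y[2] = 1*2 + -3*3 = -7
y[3] = -2*2 + 1*3 = -1
y[4] = -2*3 = -6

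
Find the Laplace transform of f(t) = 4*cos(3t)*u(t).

Standard pair: cos(wt)*u(t) <-> s/(s^2+w^2)
With w = 3: L{4*cos(3t)*u(t)} = 4s/(s^2+9)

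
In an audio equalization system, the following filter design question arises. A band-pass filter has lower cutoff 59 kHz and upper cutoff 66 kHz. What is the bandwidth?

Bandwidth = f_high - f_low
= 66 kHz - 59 kHz = 7 kHz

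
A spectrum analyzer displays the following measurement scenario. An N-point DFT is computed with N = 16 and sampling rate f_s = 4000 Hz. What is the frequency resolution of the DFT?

DFT frequency resolution = f_s / N
= 4000 / 16 = 250 Hz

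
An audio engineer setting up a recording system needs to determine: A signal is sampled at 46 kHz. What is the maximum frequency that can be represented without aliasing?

The maximum frequency that can be represented without aliasing
is the Nyquist frequency: f_max = f_s / 2 = 46 kHz / 2 = 23 kHz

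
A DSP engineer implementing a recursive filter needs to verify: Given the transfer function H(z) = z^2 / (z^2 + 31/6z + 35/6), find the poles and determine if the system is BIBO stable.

Poles are roots of the denominator: z^2 + 31/6z + 35/6 = 0.
Quadratic formula: z = [-(31/6) +/- sqrt((31/6)^2 - 4*(35/6))] / 2
Discriminant = 961/36 - 70/3 = 121/36; sqrt = 11/6.
z = (-31/6 +/- 11/6) / 2 => z = -5/3 or z = -7/2.
|p1| = 5/3, |p2| = 7/2.
For BIBO stability, all poles must lie inside the unit circle (|p| < 1).
System is UNSTABLE since at least one |p| >= 1.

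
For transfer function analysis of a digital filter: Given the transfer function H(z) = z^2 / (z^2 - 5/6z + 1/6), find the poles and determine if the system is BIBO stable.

Poles are roots of the denominator: z^2 - 5/6z + 1/6 = 0.
Quadratic formula: z = [-(-5/6) +/- sqrt((-5/6)^2 - 4*(1/6))] / 2
Discriminant = 25/36 - 2/3 = 1/36; sqrt = 1/6.
z = (5/6 +/- 1/6) / 2 => z = 1/2 or z = 1/3.
|p1| = 1/2, |p2| = 1/3.
For BIBO stability, all poles must lie inside the unit circle (|p| < 1).
System is STABLE since both |p| < 1.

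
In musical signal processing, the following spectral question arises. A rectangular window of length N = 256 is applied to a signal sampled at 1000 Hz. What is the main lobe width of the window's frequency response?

For a rectangular window of length N,
the main lobe width in frequency is 2*f_s/N.
= 2*1000/256 = 125/16 Hz
This determines the minimum frequency separation for resolving two sinusoids.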